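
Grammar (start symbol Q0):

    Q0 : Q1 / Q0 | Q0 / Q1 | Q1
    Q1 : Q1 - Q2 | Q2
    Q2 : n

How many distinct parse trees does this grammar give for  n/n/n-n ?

4

Parse trees for n/n/n-n:
  [Q0 [Q1 [Q2 n]] / [Q0 [Q1 [Q2 n]] / [Q0 [Q1 [Q1 [Q2 n]] - [Q2 n]]]]]
  [Q0 [Q1 [Q2 n]] / [Q0 [Q0 [Q1 [Q2 n]]] / [Q1 [Q1 [Q2 n]] - [Q2 n]]]]
  [Q0 [Q0 [Q1 [Q2 n]] / [Q0 [Q1 [Q2 n]]]] / [Q1 [Q1 [Q2 n]] - [Q2 n]]]
  [Q0 [Q0 [Q0 [Q1 [Q2 n]]] / [Q1 [Q2 n]]] / [Q1 [Q1 [Q2 n]] - [Q2 n]]]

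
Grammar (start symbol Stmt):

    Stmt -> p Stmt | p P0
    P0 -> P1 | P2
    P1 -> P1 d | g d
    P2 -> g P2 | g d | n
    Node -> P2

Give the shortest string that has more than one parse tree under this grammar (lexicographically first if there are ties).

p g d

length 2: no string has ≥2 trees
length 3: p g d has 2 parse trees

Two derivations of p g d:
  Stmt ⇒ p P0 ⇒ p P1 ⇒ p g d
  Stmt ⇒ p P0 ⇒ p P2 ⇒ p g d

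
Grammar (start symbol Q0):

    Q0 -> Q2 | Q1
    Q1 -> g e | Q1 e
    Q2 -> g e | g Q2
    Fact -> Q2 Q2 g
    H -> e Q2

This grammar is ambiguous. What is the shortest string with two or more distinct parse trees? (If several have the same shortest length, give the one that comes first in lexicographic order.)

length 2: g e has 2 parse trees

Two derivations of g e:
  Q0 ⇒ Q2 ⇒ g e
  Q0 ⇒ Q1 ⇒ g e

g e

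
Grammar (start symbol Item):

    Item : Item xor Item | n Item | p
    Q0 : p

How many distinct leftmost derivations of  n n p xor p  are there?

Parse trees for n n p xor p:
  [Item [Item n [Item n [Item p]]] xor [Item p]]
  [Item n [Item [Item n [Item p]] xor [Item p]]]
  [Item n [Item n [Item [Item p] xor [Item p]]]]

3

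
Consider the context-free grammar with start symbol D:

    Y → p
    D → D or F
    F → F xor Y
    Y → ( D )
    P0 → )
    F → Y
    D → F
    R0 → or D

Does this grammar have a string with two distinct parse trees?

Unambiguous

(P0, R0 are unreachable from D, so their rules don't affect L(D).) D → D or F | F  ;  F → F xor Y | Y  — a left-associative chain with Y at the bottom. Each string factors uniquely by precedence.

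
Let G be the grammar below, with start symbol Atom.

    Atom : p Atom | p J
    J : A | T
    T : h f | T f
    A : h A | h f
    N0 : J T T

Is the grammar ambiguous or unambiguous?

Witness: p h f

Derivation 1: Atom ⇒ p J ⇒ p A ⇒ p h f
Derivation 2: Atom ⇒ p J ⇒ p T ⇒ p h f

Two distinct leftmost derivations for the same string.

Ambiguous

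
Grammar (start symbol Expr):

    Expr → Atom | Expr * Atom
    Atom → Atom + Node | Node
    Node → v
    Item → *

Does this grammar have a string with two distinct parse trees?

(Item is unreachable from Expr, so its rules don't affect L(Expr).) The grammar is stratified — Expr handles '*' (left-recursive), Atom handles '+', Node atoms. Each operator has a fixed associativity and precedence level, so every string has one parse.

Unambiguous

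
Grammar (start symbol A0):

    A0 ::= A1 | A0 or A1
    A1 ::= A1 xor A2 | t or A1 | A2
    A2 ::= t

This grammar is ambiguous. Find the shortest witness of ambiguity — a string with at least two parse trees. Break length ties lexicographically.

t or t

length 1: no string has ≥2 trees
length 3: t or t has 2 parse trees

Two derivations of t or t:
  A0 ⇒ A1 ⇒ t or A1 ⇒ t or A2 ⇒ t or t
  A0 ⇒ A0 or A1 ⇒ A1 or A1 ⇒ A2 or A1 ⇒ t or A1 ⇒ t or A2 ⇒ t or t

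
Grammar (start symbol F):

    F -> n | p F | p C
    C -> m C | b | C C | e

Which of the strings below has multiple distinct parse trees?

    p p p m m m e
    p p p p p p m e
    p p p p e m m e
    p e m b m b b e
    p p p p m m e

p e m b m b b e

p p p m m m e: 1 tree
p p p p p p m e: 1 tree
p p p p e m m e: 1 tree
p e m b m b b e: 43 trees
p p p p m m e: 1 tree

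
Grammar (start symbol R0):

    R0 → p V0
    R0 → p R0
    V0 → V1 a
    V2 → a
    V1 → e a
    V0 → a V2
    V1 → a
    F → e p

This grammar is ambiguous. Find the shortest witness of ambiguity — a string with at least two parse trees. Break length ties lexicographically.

length 3: p a a has 2 parse trees

Two derivations of p a a:
  R0 ⇒ p V0 ⇒ p V1 a ⇒ p a a
  R0 ⇒ p V0 ⇒ p a V2 ⇒ p a a

p a a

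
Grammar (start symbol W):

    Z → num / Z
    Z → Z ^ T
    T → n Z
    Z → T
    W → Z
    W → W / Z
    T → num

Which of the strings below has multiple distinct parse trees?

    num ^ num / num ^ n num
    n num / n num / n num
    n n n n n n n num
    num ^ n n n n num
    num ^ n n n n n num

n num / n num / n num

num ^ num / num ^ n num: 1 tree
n num / n num / n num: 4 trees
n n n n n n n num: 1 tree
num ^ n n n n num: 1 tree
num ^ n n n n n num: 1 tree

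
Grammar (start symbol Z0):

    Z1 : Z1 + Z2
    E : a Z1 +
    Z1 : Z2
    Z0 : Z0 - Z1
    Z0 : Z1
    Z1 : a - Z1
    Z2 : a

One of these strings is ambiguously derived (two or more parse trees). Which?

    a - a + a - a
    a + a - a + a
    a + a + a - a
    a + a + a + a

a - a + a - a: 3 trees
a + a - a + a: 1 tree
a + a + a - a: 1 tree
a + a + a + a: 1 tree

a - a + a - a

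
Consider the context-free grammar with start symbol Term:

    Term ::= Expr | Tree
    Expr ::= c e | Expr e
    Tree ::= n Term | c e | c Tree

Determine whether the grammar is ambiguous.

Witness: c e

Derivation 1: Term ⇒ Expr ⇒ c e
Derivation 2: Term ⇒ Tree ⇒ c e

Two distinct leftmost derivations for the same string.

Ambiguous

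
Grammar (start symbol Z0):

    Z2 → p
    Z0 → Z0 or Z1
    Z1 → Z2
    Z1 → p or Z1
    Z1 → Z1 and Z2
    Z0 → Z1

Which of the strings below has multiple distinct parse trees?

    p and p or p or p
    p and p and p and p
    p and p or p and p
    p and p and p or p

p and p or p or p

p and p or p or p: 2 trees
p and p and p and p: 1 tree
p and p or p and p: 1 tree
p and p and p or p: 1 tree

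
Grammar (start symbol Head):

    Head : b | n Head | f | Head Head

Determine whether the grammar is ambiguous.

Witness: b b b

Derivation 1: Head ⇒ Head Head ⇒ b Head ⇒ b Head Head ⇒ b b Head ⇒ b b b
Derivation 2: Head ⇒ Head Head ⇒ Head Head Head ⇒ b Head Head ⇒ b b Head ⇒ b b b

Two distinct leftmost derivations for the same string.

Ambiguous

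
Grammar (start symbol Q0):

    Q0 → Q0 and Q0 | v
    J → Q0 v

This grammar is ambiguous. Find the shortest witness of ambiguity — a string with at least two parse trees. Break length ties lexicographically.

v and v and v

length 1: no string has ≥2 trees
length 3: no string has ≥2 trees
length 5: v and v and v has 2 parse trees

Two derivations of v and v and v:
  Q0 ⇒ Q0 and Q0 ⇒ Q0 and Q0 and Q0 ⇒ v and Q0 and Q0 ⇒ v and v and Q0 ⇒ v and v and v
  Q0 ⇒ Q0 and Q0 ⇒ v and Q0 ⇒ v and Q0 and Q0 ⇒ v and v and Q0 ⇒ v and v and v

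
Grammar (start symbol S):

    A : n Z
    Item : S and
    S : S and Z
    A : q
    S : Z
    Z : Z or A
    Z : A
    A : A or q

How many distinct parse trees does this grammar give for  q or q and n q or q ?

Parse trees for q or q and n q or q:
  [S [S [Z [Z [A q]] or [A q]]] and [Z [Z [A n [Z [A q]]]] or [A q]]]
  [S [S [Z [Z [A q]] or [A q]]] and [Z [A n [Z [Z [A q]] or [A q]]]]]
  [S [S [Z [Z [A q]] or [A q]]] and [Z [A n [Z [A [A q] or q]]]]]
  [S [S [Z [Z [A q]] or [A q]]] and [Z [A [A n [Z [A q]]] or q]]]
  [S [S [Z [A [A q] or q]]] and [Z [Z [A n [Z [A q]]]] or [A q]]]
  [S [S [Z [A [A q] or q]]] and [Z [A n [Z [Z [A q]] or [A q]]]]]
  [S [S [Z [A [A q] or q]]] and [Z [A n [Z [A [A q] or q]]]]]
  [S [S [Z [A [A q] or q]]] and [Z [A [A n [Z [A q]]] or q]]]

8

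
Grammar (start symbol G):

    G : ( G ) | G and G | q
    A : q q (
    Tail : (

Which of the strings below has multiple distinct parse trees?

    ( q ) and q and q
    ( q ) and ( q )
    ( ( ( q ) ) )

( q ) and q and q: 2 trees
( q ) and ( q ): 1 tree
( ( ( q ) ) ): 1 tree

( q ) and q and q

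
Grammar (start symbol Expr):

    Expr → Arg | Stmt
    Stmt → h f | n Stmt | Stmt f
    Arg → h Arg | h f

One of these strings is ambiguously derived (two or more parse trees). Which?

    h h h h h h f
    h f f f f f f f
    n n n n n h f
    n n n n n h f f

h h h h h h f: 1 tree
h f f f f f f f: 1 tree
n n n n n h f: 1 tree
n n n n n h f f: 6 trees

n n n n n h f f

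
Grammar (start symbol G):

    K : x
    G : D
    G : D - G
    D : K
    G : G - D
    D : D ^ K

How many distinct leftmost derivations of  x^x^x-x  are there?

2

Parse trees for x^x^x-x:
  [G [D [D [D [K x]] ^ [K x]] ^ [K x]] - [G [D [K x]]]]
  [G [G [D [D [D [K x]] ^ [K x]] ^ [K x]]] - [D [K x]]]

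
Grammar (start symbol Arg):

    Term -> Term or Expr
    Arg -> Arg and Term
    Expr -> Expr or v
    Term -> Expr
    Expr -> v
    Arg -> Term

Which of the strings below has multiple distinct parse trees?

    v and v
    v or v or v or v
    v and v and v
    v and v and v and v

v and v: 1 tree
v or v or v or v: 8 trees
v and v and v: 1 tree
v and v and v and v: 1 tree

v or v or v or v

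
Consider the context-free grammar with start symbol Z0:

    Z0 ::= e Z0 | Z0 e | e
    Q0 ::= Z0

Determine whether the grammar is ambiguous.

Witness: e e

Derivation 1: Z0 ⇒ e Z0 ⇒ e e
Derivation 2: Z0 ⇒ Z0 e ⇒ e e

Two distinct leftmost derivations for the same string.

Ambiguous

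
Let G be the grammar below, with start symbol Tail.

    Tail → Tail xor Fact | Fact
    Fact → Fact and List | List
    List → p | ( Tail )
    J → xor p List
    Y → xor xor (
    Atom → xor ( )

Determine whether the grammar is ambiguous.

Unambiguous

Only Tail, Fact, List are reachable from Tail; ignoring the rest: Tail → Tail xor Fact | Fact  ;  Fact → Fact and List | List  — a left-associative chain with List at the bottom. Each string factors uniquely by precedence.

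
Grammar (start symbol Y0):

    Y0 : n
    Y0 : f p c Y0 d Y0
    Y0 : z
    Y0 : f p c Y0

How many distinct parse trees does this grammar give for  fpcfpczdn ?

2

Parse trees for fpcfpczdn:
  [Y0 f p c [Y0 f p c [Y0 z]] d [Y0 n]]
  [Y0 f p c [Y0 f p c [Y0 z] d [Y0 n]]]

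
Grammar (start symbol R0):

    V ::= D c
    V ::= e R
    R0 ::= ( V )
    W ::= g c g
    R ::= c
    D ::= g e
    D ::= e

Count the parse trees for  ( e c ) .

Parse trees for ( e c ):
  [R0 ( [V [D e] c] )]
  [R0 ( [V e [R c]] )]

2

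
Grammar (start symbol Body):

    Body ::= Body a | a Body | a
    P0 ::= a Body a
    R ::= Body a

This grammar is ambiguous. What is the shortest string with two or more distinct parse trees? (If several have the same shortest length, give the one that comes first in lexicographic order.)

length 1: no string has ≥2 trees
length 2: a a has 2 parse trees

Two derivations of a a:
  Body ⇒ Body a ⇒ a a
  Body ⇒ a Body ⇒ a a

a a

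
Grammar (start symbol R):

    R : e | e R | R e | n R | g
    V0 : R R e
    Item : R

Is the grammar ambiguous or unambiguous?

Witness: e e

Derivation 1: R ⇒ e R ⇒ e e
Derivation 2: R ⇒ R e ⇒ e e

Two distinct leftmost derivations for the same string.

Ambiguous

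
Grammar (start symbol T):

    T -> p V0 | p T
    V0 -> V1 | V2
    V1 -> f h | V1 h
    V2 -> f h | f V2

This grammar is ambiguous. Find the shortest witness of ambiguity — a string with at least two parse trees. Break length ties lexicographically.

length 3: p f h has 2 parse trees

Two derivations of p f h:
  T ⇒ p V0 ⇒ p V1 ⇒ p f h
  T ⇒ p V0 ⇒ p V2 ⇒ p f h

p f h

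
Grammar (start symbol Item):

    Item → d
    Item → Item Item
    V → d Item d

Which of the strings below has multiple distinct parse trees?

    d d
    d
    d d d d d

d d d d d

d d: 1 tree
d: 1 tree
d d d d d: 14 trees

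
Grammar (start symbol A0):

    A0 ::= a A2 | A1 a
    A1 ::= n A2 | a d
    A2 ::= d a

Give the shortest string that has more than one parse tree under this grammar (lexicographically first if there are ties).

length 3: a d a has 2 parse trees

Two derivations of a d a:
  A0 ⇒ a A2 ⇒ a d a
  A0 ⇒ A1 a ⇒ a d a

a d a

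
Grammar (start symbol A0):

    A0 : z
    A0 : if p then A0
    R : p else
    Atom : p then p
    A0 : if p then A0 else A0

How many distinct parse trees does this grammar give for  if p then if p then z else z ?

Parse trees for if p then if p then z else z:
  [A0 if p then [A0 if p then [A0 z] else [A0 z]]]
  [A0 if p then [A0 if p then [A0 z]] else [A0 z]]

2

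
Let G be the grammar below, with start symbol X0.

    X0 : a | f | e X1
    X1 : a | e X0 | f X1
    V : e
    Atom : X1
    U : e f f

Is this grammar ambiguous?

Unambiguous

Only X0, X1 are reachable from X0; ignoring the rest: Restricted to the reachable nonterminals, every rule has the form A → t or A → t B, and no two rules for the same A share a first terminal. The grammar encodes a DFA — one run per string.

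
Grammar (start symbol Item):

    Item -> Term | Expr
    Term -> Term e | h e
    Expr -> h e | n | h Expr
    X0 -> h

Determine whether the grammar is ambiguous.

Witness: h e

Derivation 1: Item ⇒ Term ⇒ h e
Derivation 2: Item ⇒ Expr ⇒ h e

Two distinct leftmost derivations for the same string.

Ambiguous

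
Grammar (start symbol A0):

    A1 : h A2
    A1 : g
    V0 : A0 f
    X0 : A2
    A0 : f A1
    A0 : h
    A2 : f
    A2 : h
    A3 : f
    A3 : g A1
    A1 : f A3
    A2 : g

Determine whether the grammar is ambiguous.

Only A0, A1, A2, A3 are reachable from A0; ignoring the rest: Each reachable nonterminal has at most one production per leading terminal, and all productions are right-linear; the derivation is determined token-by-token.

Unambiguous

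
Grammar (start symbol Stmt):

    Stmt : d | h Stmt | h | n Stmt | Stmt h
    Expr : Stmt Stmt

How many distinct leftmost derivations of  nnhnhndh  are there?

7

Parse trees for nnhnhndh:
  [Stmt n [Stmt n [Stmt h [Stmt n [Stmt h [Stmt n [Stmt [Stmt d] h]]]]]]]
  [Stmt n [Stmt n [Stmt h [Stmt n [Stmt h [Stmt [Stmt n [Stmt d]] h]]]]]]
  [Stmt n [Stmt n [Stmt h [Stmt n [Stmt [Stmt h [Stmt n [Stmt d]]] h]]]]]
  [Stmt n [Stmt n [Stmt h [Stmt [Stmt n [Stmt h [Stmt n [Stmt d]]]] h]]]]
  [Stmt n [Stmt n [Stmt [Stmt h [Stmt n [Stmt h [Stmt n [Stmt d]]]]] h]]]
  [Stmt n [Stmt [Stmt n [Stmt h [Stmt n [Stmt h [Stmt n [Stmt d]]]]]] h]]
  [Stmt [Stmt n [Stmt n [Stmt h [Stmt n [Stmt h [Stmt n [Stmt d]]]]]]] h]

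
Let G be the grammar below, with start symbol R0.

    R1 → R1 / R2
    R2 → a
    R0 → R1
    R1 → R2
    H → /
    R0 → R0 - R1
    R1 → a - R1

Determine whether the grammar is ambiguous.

Witness: a - a

Derivation 1: R0 ⇒ R1 ⇒ a - R1 ⇒ a - R2 ⇒ a - a
Derivation 2: R0 ⇒ R0 - R1 ⇒ R1 - R1 ⇒ R2 - R1 ⇒ a - R1 ⇒ a - R2 ⇒ a - a

Two distinct leftmost derivations for the same string.

Ambiguous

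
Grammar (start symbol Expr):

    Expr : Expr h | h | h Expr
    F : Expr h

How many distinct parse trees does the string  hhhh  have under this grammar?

8

Parse trees for hhhh:
  [Expr [Expr [Expr [Expr h] h] h] h]
  [Expr [Expr [Expr h [Expr h]] h] h]
  [Expr [Expr h [Expr [Expr h] h]] h]
  [Expr [Expr h [Expr h [Expr h]]] h]
  [Expr h [Expr [Expr [Expr h] h] h]]
  [Expr h [Expr [Expr h [Expr h]] h]]
  [Expr h [Expr h [Expr [Expr h] h]]]
  [Expr h [Expr h [Expr h [Expr h]]]]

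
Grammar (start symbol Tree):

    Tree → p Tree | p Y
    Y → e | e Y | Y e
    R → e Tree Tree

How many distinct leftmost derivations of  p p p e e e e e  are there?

16

Parse trees for p p p e e e e e (showing first 6 of 16):
  [Tree p [Tree p [Tree p [Y e [Y e [Y e [Y e [Y e]]]]]]]]
  [Tree p [Tree p [Tree p [Y e [Y e [Y e [Y [Y e] e]]]]]]]
  [Tree p [Tree p [Tree p [Y e [Y e [Y [Y e [Y e]] e]]]]]]
  [Tree p [Tree p [Tree p [Y e [Y e [Y [Y [Y e] e] e]]]]]]
  [Tree p [Tree p [Tree p [Y e [Y [Y e [Y e [Y e]]] e]]]]]
  [Tree p [Tree p [Tree p [Y e [Y [Y e [Y [Y e] e]] e]]]]]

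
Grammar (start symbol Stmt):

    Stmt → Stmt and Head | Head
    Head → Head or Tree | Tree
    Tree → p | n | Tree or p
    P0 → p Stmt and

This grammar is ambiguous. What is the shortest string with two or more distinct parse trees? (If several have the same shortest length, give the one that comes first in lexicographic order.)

n or p

length 1: no string has ≥2 trees
length 3: n or p has 2 parse trees

Two derivations of n or p:
  Stmt ⇒ Head ⇒ Head or Tree ⇒ Tree or Tree ⇒ n or Tree ⇒ n or p
  Stmt ⇒ Head ⇒ Tree ⇒ Tree or p ⇒ n or p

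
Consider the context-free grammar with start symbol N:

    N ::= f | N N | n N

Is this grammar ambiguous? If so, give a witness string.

Witness: f f f

Derivation 1: N ⇒ N N ⇒ f N ⇒ f N N ⇒ f f N ⇒ f f f
Derivation 2: N ⇒ N N ⇒ N N N ⇒ f N N ⇒ f f N ⇒ f f f

Two distinct leftmost derivations for the same string.

Ambiguous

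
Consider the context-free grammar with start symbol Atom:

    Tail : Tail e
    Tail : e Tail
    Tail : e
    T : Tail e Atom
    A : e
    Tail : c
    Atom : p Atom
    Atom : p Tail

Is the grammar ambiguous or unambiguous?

Ambiguous

Witness: p e e

Derivation 1: Atom ⇒ p Tail ⇒ p Tail e ⇒ p e e
Derivation 2: Atom ⇒ p Tail ⇒ p e Tail ⇒ p e e

Two distinct leftmost derivations for the same string.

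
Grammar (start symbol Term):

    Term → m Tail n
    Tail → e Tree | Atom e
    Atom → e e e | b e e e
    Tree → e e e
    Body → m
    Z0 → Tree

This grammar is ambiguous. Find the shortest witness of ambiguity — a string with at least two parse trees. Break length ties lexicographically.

m e e e e n

length 6: m e e e e n has 2 parse trees

Two derivations of m e e e e n:
  Term ⇒ m Tail n ⇒ m e Tree n ⇒ m e e e e n
  Term ⇒ m Tail n ⇒ m Atom e n ⇒ m e e e e n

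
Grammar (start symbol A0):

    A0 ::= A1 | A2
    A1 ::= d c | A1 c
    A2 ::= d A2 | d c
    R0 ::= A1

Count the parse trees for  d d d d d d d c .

1

Parse trees for d d d d d d d c:
  [A0 [A2 d [A2 d [A2 d [A2 d [A2 d [A2 d [A2 d c]]]]]]]]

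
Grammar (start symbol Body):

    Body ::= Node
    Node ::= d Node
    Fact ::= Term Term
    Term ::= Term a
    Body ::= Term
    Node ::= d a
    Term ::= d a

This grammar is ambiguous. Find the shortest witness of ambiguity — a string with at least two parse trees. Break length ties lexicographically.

length 2: d a has 2 parse trees

Two derivations of d a:
  Body ⇒ Node ⇒ d a
  Body ⇒ Term ⇒ d a

d a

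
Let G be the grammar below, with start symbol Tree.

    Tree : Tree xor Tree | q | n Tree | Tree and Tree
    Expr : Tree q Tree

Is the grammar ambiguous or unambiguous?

Ambiguous

Witness: n q and q

Derivation 1: Tree ⇒ n Tree ⇒ n Tree and Tree ⇒ n q and Tree ⇒ n q and q
Derivation 2: Tree ⇒ Tree and Tree ⇒ n Tree and Tree ⇒ n q and Tree ⇒ n q and q

Two distinct leftmost derivations for the same string.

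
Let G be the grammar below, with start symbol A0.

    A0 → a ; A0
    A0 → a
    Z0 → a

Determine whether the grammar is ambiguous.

Unambiguous

(Z0 is unreachable from A0, so its rules don't affect L(A0).) Right-recursive list with a separator: after each atom, whether the separator follows determines the rule. One parse per string.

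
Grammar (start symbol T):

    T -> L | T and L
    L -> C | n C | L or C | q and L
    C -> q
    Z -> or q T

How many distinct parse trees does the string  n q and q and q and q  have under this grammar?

4

Parse trees for n q and q and q and q:
  [T [T [L n [C q]]] and [L q and [L q and [L [C q]]]]]
  [T [T [T [L n [C q]]] and [L [C q]]] and [L q and [L [C q]]]]
  [T [T [T [L n [C q]]] and [L q and [L [C q]]]] and [L [C q]]]
  [T [T [T [T [L n [C q]]] and [L [C q]]] and [L [C q]]] and [L [C q]]]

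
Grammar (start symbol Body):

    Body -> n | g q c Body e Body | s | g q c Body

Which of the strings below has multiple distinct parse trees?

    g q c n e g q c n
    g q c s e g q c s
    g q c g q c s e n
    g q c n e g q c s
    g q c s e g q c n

g q c n e g q c n: 1 tree
g q c s e g q c s: 1 tree
g q c g q c s e n: 2 trees
g q c n e g q c s: 1 tree
g q c s e g q c n: 1 tree

g q c g q c s e n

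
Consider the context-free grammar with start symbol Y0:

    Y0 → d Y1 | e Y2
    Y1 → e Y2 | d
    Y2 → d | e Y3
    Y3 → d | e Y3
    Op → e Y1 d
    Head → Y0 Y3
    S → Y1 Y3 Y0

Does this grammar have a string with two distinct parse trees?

Unambiguous

Only Y0, Y1, Y2, Y3 are reachable from Y0; ignoring the rest: The reachable rules are right-linear with at most one rule per (nonterminal, next-terminal) pair. Each input token forces the next rule, so parsing is deterministic.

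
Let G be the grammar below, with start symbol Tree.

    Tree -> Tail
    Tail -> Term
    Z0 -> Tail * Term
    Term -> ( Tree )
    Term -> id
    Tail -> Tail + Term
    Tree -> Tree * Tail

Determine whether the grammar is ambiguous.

Unambiguous

(Z0 is unreachable from Tree, so its rules don't affect L(Tree).) Tree → Tree * Tail | Tail  ;  Tail → Tail + Term | Term  — a left-associative chain with Term at the bottom. Each string factors uniquely by precedence.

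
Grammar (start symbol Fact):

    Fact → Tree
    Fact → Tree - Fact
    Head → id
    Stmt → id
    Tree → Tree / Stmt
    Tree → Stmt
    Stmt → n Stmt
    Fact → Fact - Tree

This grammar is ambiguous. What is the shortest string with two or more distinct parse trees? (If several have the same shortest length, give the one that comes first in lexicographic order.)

length 1: no string has ≥2 trees
length 2: no string has ≥2 trees
length 3: id - id has 2 parse trees

Two derivations of id - id:
  Fact ⇒ Tree - Fact ⇒ Stmt - Fact ⇒ id - Fact ⇒ id - Tree ⇒ id - Stmt ⇒ id - id
  Fact ⇒ Fact - Tree ⇒ Tree - Tree ⇒ Stmt - Tree ⇒ id - Tree ⇒ id - Stmt ⇒ id - id

id - id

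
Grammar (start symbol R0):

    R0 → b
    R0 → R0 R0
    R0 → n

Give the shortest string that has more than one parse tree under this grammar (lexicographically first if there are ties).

b b b

length 1: no string has ≥2 trees
length 2: no string has ≥2 trees
length 3: b b b has 2 parse trees

Two derivations of b b b:
  R0 ⇒ R0 R0 ⇒ b R0 ⇒ b R0 R0 ⇒ b b R0 ⇒ b b b
  R0 ⇒ R0 R0 ⇒ R0 R0 R0 ⇒ b R0 R0 ⇒ b b R0 ⇒ b b b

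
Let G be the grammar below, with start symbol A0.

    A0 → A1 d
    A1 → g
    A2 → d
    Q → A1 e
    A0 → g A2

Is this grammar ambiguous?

Ambiguous

Witness: g d

Derivation 1: A0 ⇒ A1 d ⇒ g d
Derivation 2: A0 ⇒ g A2 ⇒ g d

Two distinct leftmost derivations for the same string.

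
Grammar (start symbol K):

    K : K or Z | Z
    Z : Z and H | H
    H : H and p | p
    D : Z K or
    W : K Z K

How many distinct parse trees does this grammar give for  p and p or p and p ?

Parse trees for p and p or p and p:
  [K [K [Z [Z [H p]] and [H p]]] or [Z [Z [H p]] and [H p]]]
  [K [K [Z [Z [H p]] and [H p]]] or [Z [H [H p] and p]]]
  [K [K [Z [H [H p] and p]]] or [Z [Z [H p]] and [H p]]]
  [K [K [Z [H [H p] and p]]] or [Z [H [H p] and p]]]

4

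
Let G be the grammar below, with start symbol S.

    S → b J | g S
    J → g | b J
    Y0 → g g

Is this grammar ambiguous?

Unambiguous

Only S, J are reachable from S; ignoring the rest: The reachable rules are right-linear with at most one rule per (nonterminal, next-terminal) pair. Each input token forces the next rule, so parsing is deterministic.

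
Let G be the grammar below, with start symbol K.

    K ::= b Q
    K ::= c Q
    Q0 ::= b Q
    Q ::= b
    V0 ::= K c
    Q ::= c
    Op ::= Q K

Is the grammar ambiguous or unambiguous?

Unambiguous

(V0, Op, Q0 are unreachable from K, so their rules don't affect L(K).) Each reachable nonterminal has at most one production per leading terminal, and all productions are right-linear; the derivation is determined token-by-token.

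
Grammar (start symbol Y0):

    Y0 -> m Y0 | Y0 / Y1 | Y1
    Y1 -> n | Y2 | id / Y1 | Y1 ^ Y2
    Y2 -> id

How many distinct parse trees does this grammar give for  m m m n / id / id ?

Parse trees for m m m n / id / id (showing first 6 of 14):
  [Y0 m [Y0 m [Y0 m [Y0 [Y0 [Y1 n]] / [Y1 id / [Y1 [Y2 id]]]]]]]
  [Y0 m [Y0 m [Y0 m [Y0 [Y0 [Y0 [Y1 n]] / [Y1 [Y2 id]]] / [Y1 [Y2 id]]]]]]
  [Y0 m [Y0 m [Y0 [Y0 m [Y0 [Y1 n]]] / [Y1 id / [Y1 [Y2 id]]]]]]
  [Y0 m [Y0 m [Y0 [Y0 m [Y0 [Y0 [Y1 n]] / [Y1 [Y2 id]]]] / [Y1 [Y2 id]]]]]
  [Y0 m [Y0 m [Y0 [Y0 [Y0 m [Y0 [Y1 n]]] / [Y1 [Y2 id]]] / [Y1 [Y2 id]]]]]
  [Y0 m [Y0 [Y0 m [Y0 m [Y0 [Y1 n]]]] / [Y1 id / [Y1 [Y2 id]]]]]

14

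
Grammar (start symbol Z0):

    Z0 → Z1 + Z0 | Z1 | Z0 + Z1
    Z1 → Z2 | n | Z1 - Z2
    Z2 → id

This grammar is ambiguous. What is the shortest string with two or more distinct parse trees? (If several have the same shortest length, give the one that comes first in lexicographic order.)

length 1: no string has ≥2 trees
length 3: id + id has 2 parse trees

Two derivations of id + id:
  Z0 ⇒ Z1 + Z0 ⇒ Z2 + Z0 ⇒ id + Z0 ⇒ id + Z1 ⇒ id + Z2 ⇒ id + id
  Z0 ⇒ Z0 + Z1 ⇒ Z1 + Z1 ⇒ Z2 + Z1 ⇒ id + Z1 ⇒ id + Z2 ⇒ id + id

id + id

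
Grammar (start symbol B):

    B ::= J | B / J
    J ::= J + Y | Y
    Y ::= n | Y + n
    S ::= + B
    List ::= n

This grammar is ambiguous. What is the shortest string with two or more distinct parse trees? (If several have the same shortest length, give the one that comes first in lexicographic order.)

n + n

length 1: no string has ≥2 trees
length 3: n + n has 2 parse trees

Two derivations of n + n:
  B ⇒ J ⇒ J + Y ⇒ Y + Y ⇒ n + Y ⇒ n + n
  B ⇒ J ⇒ Y ⇒ Y + n ⇒ n + n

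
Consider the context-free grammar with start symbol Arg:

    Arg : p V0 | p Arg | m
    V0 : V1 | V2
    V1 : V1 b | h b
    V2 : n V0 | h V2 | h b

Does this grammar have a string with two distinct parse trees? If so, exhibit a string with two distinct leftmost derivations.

Ambiguous

Witness: p h b

Derivation 1: Arg ⇒ p V0 ⇒ p V1 ⇒ p h b
Derivation 2: Arg ⇒ p V0 ⇒ p V2 ⇒ p h b

Two distinct leftmost derivations for the same string.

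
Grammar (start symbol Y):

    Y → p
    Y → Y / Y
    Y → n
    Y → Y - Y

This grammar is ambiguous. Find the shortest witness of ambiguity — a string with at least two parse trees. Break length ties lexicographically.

length 1: no string has ≥2 trees
length 3: no string has ≥2 trees
length 5: n - n - n has 2 parse trees

Two derivations of n - n - n:
  Y ⇒ Y - Y ⇒ n - Y ⇒ n - Y - Y ⇒ n - n - Y ⇒ n - n - n
  Y ⇒ Y - Y ⇒ Y - Y - Y ⇒ n - Y - Y ⇒ n - n - Y ⇒ n - n - n

n - n - n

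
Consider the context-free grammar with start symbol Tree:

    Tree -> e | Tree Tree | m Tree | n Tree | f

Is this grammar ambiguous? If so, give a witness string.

Witness: e e e

Derivation 1: Tree ⇒ Tree Tree ⇒ e Tree ⇒ e Tree Tree ⇒ e e Tree ⇒ e e e
Derivation 2: Tree ⇒ Tree Tree ⇒ Tree Tree Tree ⇒ e Tree Tree ⇒ e e Tree ⇒ e e e

Two distinct leftmost derivations for the same string.

Ambiguous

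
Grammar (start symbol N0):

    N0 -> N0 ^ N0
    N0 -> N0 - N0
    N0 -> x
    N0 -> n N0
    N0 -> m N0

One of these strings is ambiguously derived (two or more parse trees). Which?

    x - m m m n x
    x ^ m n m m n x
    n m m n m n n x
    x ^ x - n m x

x ^ x - n m x

x - m m m n x: 1 tree
x ^ m n m m n x: 1 tree
n m m n m n n x: 1 tree
x ^ x - n m x: 2 trees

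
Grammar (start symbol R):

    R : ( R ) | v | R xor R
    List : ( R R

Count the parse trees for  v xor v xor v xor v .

5

Parse trees for v xor v xor v xor v:
  [R [R v] xor [R [R v] xor [R [R v] xor [R v]]]]
  [R [R v] xor [R [R [R v] xor [R v]] xor [R v]]]
  [R [R [R v] xor [R v]] xor [R [R v] xor [R v]]]
  [R [R [R v] xor [R [R v] xor [R v]]] xor [R v]]
  [R [R [R [R v] xor [R v]] xor [R v]] xor [R v]]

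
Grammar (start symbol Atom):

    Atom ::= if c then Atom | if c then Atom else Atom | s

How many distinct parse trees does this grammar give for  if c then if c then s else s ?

2

Parse trees for if c then if c then s else s:
  [Atom if c then [Atom if c then [Atom s] else [Atom s]]]
  [Atom if c then [Atom if c then [Atom s]] else [Atom s]]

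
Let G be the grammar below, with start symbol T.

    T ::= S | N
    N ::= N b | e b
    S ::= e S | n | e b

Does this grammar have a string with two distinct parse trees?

Ambiguous

Witness: e b

Derivation 1: T ⇒ S ⇒ e b
Derivation 2: T ⇒ N ⇒ e b

Two distinct leftmost derivations for the same string.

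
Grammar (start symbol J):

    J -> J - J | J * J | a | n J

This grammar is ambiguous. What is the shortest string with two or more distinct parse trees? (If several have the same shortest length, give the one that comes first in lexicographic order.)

n a * a

length 1: no string has ≥2 trees
length 2: no string has ≥2 trees
length 3: no string has ≥2 trees
length 4: n a * a has 2 parse trees

Two derivations of n a * a:
  J ⇒ J * J ⇒ n J * J ⇒ n a * J ⇒ n a * a
  J ⇒ n J ⇒ n J * J ⇒ n a * J ⇒ n a * a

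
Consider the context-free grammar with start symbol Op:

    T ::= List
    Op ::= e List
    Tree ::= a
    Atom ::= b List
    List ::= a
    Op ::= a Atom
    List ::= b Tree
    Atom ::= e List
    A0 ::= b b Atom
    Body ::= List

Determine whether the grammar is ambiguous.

Unambiguous

Only Op, Atom, List, Tree are reachable from Op; ignoring the rest: The reachable rules are right-linear with at most one rule per (nonterminal, next-terminal) pair. Each input token forces the next rule, so parsing is deterministic.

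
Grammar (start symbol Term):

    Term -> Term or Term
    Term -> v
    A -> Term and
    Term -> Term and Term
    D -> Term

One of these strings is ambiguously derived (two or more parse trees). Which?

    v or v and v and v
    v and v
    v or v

v or v and v and v: 5 trees
v and v: 1 tree
v or v: 1 tree

v or v and v and v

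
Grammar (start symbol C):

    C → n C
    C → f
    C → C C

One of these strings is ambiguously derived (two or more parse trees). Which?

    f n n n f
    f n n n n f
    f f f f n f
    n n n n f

f f f f n f

f n n n f: 1 tree
f n n n n f: 1 tree
f f f f n f: 14 trees
n n n n f: 1 tree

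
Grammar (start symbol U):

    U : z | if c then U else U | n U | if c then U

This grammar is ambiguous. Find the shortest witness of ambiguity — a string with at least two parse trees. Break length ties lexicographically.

length 1: no string has ≥2 trees
length 2: no string has ≥2 trees
length 3: no string has ≥2 trees
length 4: no string has ≥2 trees
length 5: no string has ≥2 trees
length 6: no string has ≥2 trees
length 7: no string has ≥2 trees
length 8: no string has ≥2 trees
length 9: if c then if c then z else z has 2 parse trees

Two derivations of if c then if c then z else z:
  U ⇒ if c then U else U ⇒ if c then if c then U else U ⇒ if c then if c then z else U ⇒ if c then if c then z else z
  U ⇒ if c then U ⇒ if c then if c then U else U ⇒ if c then if c then z else U ⇒ if c then if c then z else z

if c then if c then z else z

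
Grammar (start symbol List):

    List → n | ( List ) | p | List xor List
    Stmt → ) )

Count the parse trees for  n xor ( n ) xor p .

Parse trees for n xor ( n ) xor p:
  [List [List n] xor [List [List ( [List n] )] xor [List p]]]
  [List [List [List n] xor [List ( [List n] )]] xor [List p]]

2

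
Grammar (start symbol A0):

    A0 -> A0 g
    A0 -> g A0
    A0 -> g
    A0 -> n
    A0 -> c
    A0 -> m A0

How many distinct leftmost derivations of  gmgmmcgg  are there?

21

Parse trees for gmgmmcgg (showing first 6 of 21):
  [A0 [A0 [A0 g [A0 m [A0 g [A0 m [A0 m [A0 c]]]]]] g] g]
  [A0 [A0 g [A0 [A0 m [A0 g [A0 m [A0 m [A0 c]]]]] g]] g]
  [A0 [A0 g [A0 m [A0 [A0 g [A0 m [A0 m [A0 c]]]] g]]] g]
  [A0 [A0 g [A0 m [A0 g [A0 [A0 m [A0 m [A0 c]]] g]]]] g]
  [A0 [A0 g [A0 m [A0 g [A0 m [A0 [A0 m [A0 c]] g]]]]] g]
  [A0 [A0 g [A0 m [A0 g [A0 m [A0 m [A0 [A0 c] g]]]]]] g]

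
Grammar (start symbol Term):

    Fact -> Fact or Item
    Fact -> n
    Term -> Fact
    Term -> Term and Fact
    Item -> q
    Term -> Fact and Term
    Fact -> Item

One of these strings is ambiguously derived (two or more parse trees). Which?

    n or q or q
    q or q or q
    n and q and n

n and q and n

n or q or q: 1 tree
q or q or q: 1 tree
n and q and n: 4 trees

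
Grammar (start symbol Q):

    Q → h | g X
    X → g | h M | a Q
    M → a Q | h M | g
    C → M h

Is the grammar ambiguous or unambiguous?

Only Q, X, M are reachable from Q; ignoring the rest: The reachable rules are right-linear with at most one rule per (nonterminal, next-terminal) pair. Each input token forces the next rule, so parsing is deterministic.

Unambiguous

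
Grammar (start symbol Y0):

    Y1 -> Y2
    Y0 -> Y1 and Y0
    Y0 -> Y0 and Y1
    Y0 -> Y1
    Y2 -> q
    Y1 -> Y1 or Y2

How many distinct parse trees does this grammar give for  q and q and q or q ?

4

Parse trees for q and q and q or q:
  [Y0 [Y1 [Y2 q]] and [Y0 [Y1 [Y2 q]] and [Y0 [Y1 [Y1 [Y2 q]] or [Y2 q]]]]]
  [Y0 [Y1 [Y2 q]] and [Y0 [Y0 [Y1 [Y2 q]]] and [Y1 [Y1 [Y2 q]] or [Y2 q]]]]
  [Y0 [Y0 [Y1 [Y2 q]] and [Y0 [Y1 [Y2 q]]]] and [Y1 [Y1 [Y2 q]] or [Y2 q]]]
  [Y0 [Y0 [Y0 [Y1 [Y2 q]]] and [Y1 [Y2 q]]] and [Y1 [Y1 [Y2 q]] or [Y2 q]]]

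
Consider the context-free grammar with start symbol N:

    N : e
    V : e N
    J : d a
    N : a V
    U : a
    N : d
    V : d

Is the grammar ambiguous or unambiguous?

(J, U are unreachable from N, so their rules don't affect L(N).) The reachable rules are right-linear with at most one rule per (nonterminal, next-terminal) pair. Each input token forces the next rule, so parsing is deterministic.

Unambiguous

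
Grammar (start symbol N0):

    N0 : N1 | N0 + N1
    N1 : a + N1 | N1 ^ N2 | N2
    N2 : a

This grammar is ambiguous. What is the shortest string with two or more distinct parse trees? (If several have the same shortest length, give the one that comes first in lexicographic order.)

a + a

length 1: no string has ≥2 trees
length 3: a + a has 2 parse trees

Two derivations of a + a:
  N0 ⇒ N1 ⇒ a + N1 ⇒ a + N2 ⇒ a + a
  N0 ⇒ N0 + N1 ⇒ N1 + N1 ⇒ N2 + N1 ⇒ a + N1 ⇒ a + N2 ⇒ a + a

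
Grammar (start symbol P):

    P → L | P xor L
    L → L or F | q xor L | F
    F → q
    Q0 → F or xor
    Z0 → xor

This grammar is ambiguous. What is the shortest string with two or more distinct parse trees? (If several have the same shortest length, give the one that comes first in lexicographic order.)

q xor q

length 1: no string has ≥2 trees
length 3: q xor q has 2 parse trees

Two derivations of q xor q:
  P ⇒ L ⇒ q xor L ⇒ q xor F ⇒ q xor q
  P ⇒ P xor L ⇒ L xor L ⇒ F xor L ⇒ q xor L ⇒ q xor F ⇒ q xor q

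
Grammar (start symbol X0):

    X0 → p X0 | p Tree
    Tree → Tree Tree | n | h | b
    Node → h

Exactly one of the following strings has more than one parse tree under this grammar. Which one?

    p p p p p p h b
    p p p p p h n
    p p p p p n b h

p p p p p n b h

p p p p p p h b: 1 tree
p p p p p h n: 1 tree
p p p p p n b h: 2 trees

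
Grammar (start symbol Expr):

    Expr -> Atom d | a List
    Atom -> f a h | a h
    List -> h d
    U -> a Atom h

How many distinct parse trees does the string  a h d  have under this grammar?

Parse trees for a h d:
  [Expr [Atom a h] d]
  [Expr a [List h d]]

2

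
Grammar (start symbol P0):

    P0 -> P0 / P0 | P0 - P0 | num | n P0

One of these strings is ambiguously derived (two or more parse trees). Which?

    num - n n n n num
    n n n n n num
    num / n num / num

num / n num / num

num - n n n n num: 1 tree
n n n n n num: 1 tree
num / n num / num: 3 trees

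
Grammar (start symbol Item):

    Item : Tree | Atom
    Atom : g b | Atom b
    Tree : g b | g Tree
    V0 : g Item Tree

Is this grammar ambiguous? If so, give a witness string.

Witness: g b

Derivation 1: Item ⇒ Tree ⇒ g b
Derivation 2: Item ⇒ Atom ⇒ g b

Two distinct leftmost derivations for the same string.

Ambiguous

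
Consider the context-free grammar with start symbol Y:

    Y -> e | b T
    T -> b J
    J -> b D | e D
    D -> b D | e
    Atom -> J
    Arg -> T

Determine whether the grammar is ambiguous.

Only Y, T, J, D are reachable from Y; ignoring the rest: The reachable rules are right-linear with at most one rule per (nonterminal, next-terminal) pair. Each input token forces the next rule, so parsing is deterministic.

Unambiguous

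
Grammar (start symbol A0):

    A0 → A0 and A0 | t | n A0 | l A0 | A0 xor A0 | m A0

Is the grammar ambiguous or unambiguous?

Ambiguous

Witness: l t and t

Derivation 1: A0 ⇒ A0 and A0 ⇒ l A0 and A0 ⇒ l t and A0 ⇒ l t and t
Derivation 2: A0 ⇒ l A0 ⇒ l A0 and A0 ⇒ l t and A0 ⇒ l t and t

Two distinct leftmost derivations for the same string.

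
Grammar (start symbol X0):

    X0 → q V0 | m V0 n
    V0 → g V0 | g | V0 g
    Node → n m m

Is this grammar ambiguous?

Ambiguous

Witness: q g g

Derivation 1: X0 ⇒ q V0 ⇒ q g V0 ⇒ q g g
Derivation 2: X0 ⇒ q V0 ⇒ q V0 g ⇒ q g g

Two distinct leftmost derivations for the same string.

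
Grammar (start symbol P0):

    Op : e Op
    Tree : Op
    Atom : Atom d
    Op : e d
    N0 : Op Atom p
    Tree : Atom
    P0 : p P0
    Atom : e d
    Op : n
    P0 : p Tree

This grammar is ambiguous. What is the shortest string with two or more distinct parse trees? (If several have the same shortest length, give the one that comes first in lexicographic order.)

length 2: no string has ≥2 trees
length 3: p e d has 2 parse trees

Two derivations of p e d:
  P0 ⇒ p Tree ⇒ p Op ⇒ p e d
  P0 ⇒ p Tree ⇒ p Atom ⇒ p e d

p e d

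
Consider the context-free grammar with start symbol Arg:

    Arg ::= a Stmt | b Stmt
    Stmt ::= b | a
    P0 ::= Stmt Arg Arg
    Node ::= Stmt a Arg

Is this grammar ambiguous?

Only Arg, Stmt are reachable from Arg; ignoring the rest: The reachable rules are right-linear with at most one rule per (nonterminal, next-terminal) pair. Each input token forces the next rule, so parsing is deterministic.

Unambiguous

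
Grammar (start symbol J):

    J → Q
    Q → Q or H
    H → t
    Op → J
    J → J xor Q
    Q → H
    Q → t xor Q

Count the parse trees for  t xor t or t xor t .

3

Parse trees for t xor t or t xor t:
  [J [J [Q [Q t xor [Q [H t]]] or [H t]]] xor [Q [H t]]]
  [J [J [Q t xor [Q [Q [H t]] or [H t]]]] xor [Q [H t]]]
  [J [J [J [Q [H t]]] xor [Q [Q [H t]] or [H t]]] xor [Q [H t]]]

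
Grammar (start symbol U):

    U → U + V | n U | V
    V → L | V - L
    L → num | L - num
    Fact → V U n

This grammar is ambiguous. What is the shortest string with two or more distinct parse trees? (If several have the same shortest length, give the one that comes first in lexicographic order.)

length 1: no string has ≥2 trees
length 2: no string has ≥2 trees
length 3: num - num has 2 parse trees

Two derivations of num - num:
  U ⇒ V ⇒ L ⇒ L - num ⇒ num - num
  U ⇒ V ⇒ V - L ⇒ L - L ⇒ num - L ⇒ num - num

num - num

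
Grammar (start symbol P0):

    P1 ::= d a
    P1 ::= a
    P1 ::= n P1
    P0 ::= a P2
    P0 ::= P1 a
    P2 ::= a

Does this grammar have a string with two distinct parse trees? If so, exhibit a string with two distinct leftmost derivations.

Ambiguous

Witness: a a

Derivation 1: P0 ⇒ a P2 ⇒ a a
Derivation 2: P0 ⇒ P1 a ⇒ a a

Two distinct leftmost derivations for the same string.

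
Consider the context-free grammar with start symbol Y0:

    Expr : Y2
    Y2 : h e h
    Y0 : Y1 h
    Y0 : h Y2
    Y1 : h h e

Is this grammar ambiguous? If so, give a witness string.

Witness: h h e h

Derivation 1: Y0 ⇒ Y1 h ⇒ h h e h
Derivation 2: Y0 ⇒ h Y2 ⇒ h h e h

Two distinct leftmost derivations for the same string.

Ambiguous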